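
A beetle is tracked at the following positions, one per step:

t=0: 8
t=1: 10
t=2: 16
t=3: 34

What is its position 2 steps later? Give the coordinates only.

250

Consecutive displacements +2, +6, +18 scale by a factor of 3 each step.
step 4: 34 + 54 → 88
step 5: 88 + 162 → 250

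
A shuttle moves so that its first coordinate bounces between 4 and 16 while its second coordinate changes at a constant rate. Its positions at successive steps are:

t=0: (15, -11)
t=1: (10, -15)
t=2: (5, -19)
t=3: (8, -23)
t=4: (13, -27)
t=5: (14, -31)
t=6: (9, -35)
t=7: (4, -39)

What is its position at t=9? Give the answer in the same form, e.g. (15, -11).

The first coordinate reflects between 4 and 16, moving 5 per step.
  step 8: 4 → 9
  step 9: 9 → 14
The second coordinate changes by -4 each step: at step 9 it is -47.

(14, -47)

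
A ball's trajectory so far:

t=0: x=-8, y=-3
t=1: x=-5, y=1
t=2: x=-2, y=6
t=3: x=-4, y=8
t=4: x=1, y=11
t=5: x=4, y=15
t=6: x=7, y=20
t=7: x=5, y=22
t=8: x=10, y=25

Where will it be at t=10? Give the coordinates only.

x=16, y=34

The moves between consecutive positions are (+3, +4), (+3, +5), (-2, +2), (+5, +3), (+3, +4), (+3, +5), (-2, +2), (+5, +3); they repeat the 4-cycle [(+3, +4), (+3, +5), (-2, +2), (+5, +3)].
step 9: apply (+3, +4) → x=13, y=29
step 10: apply (+3, +5) → x=16, y=34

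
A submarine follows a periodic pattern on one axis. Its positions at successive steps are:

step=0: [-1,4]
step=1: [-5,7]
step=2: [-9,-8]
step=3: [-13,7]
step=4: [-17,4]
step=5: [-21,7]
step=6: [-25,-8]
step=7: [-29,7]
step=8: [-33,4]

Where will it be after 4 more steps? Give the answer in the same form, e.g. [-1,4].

[-49,4]

The first coordinate changes by -4 each step, so at step 12 it is -1 + 12·(-4) = -49.
The second coordinate repeats the cycle [4, 7, -8, 7] with period 4; step 12 mod 4 = 0, giving 4.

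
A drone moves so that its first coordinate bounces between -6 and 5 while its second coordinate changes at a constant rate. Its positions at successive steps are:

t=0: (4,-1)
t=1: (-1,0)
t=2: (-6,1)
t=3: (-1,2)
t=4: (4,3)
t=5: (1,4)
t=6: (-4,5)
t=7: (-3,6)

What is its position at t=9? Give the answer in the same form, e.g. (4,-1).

The first coordinate reflects between -6 and 5, moving 5 per step.
  step 8: -3 → 2
  step 9: 2 → 3
The second coordinate changes by +1 each step: at step 9 it is 8.

(3,8)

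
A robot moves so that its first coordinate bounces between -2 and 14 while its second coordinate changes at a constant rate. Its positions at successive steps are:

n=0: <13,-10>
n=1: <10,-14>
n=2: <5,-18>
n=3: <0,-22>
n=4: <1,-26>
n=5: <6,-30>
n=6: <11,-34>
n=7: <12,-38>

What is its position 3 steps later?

The first coordinate travels 5 per step and bounces off the walls at -2 and 14.
  step 8: 12 → 7
  step 9: 7 → 2
  step 10: 2 → -1
The second coordinate changes by -4 each step: at step 10 it is -50.

<-1,-50>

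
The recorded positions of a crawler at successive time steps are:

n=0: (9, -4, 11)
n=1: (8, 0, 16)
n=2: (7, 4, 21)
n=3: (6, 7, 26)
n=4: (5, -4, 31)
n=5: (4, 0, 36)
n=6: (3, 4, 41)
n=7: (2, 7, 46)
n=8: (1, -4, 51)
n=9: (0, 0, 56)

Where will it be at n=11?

First: linear, -1 per step → -2 at step 11.
Second: cycles through -4, 0, 4, 7 every 4 steps. Step 11 lands at position 3 of the cycle → 7.
Third: linear, +5 per step → 66 at step 11.

(-2, 7, 66)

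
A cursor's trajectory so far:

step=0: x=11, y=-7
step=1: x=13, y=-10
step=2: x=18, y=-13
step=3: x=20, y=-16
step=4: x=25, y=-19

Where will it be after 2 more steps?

Step-to-step displacements: (+2, -3), (+5, -3), (+2, -3), (+5, -3) — a repeating cycle of length 2.
step 5: apply (+2, -3) → x=27, y=-22
step 6: apply (+5, -3) → x=32, y=-25

x=32, y=-25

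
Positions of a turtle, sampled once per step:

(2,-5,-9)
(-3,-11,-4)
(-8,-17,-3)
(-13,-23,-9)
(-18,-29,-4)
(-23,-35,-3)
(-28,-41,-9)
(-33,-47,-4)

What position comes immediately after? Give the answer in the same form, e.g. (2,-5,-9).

(-38,-53,-3)

The first coordinate changes by -5 each step, so at step 8 it is 2 + 8·(-5) = -38.
The second coordinate changes by -6 each step, so at step 8 it is -5 + 8·(-6) = -53.
The third coordinate repeats the cycle [-9, -4, -3] with period 3; step 8 mod 3 = 2, giving -3.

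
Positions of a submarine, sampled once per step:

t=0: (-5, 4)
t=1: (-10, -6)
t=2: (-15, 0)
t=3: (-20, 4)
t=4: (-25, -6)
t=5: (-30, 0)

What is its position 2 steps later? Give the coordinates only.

First: linear, -5 per step → -40 at step 7.
Second: cycles through 4, -6, 0 every 3 steps. Step 7 lands at position 1 of the cycle → -6.

(-40, -6)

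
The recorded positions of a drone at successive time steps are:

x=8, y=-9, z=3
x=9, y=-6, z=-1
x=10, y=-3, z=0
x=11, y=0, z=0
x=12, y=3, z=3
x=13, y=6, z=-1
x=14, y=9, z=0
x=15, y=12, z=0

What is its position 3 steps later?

The x coordinate changes by +1 each step, so at step 10 it is 8 + 10·(1) = 18.
The y coordinate changes by +3 each step, so at step 10 it is -9 + 10·(3) = 21.
The z coordinate repeats the cycle [3, -1, 0, 0] with period 4; step 10 mod 4 = 2, giving 0.

x=18, y=21, z=0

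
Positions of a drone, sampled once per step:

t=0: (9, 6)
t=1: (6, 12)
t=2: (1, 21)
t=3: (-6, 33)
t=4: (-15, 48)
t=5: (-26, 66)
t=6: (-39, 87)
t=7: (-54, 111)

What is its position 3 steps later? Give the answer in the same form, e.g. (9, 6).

First differences are (-3, +6), (-5, +9), (-7, +12), (-9, +15), (-11, +18), (-13, +21), (-15, +24); their common second difference is (-2, +3) (constant acceleration).
step 8: (-54, 111) + (-17, +27) → (-71, 138)
step 9: (-71, 138) + (-19, +30) → (-90, 168)
step 10: (-90, 168) + (-21, +33) → (-111, 201)

(-111, 201)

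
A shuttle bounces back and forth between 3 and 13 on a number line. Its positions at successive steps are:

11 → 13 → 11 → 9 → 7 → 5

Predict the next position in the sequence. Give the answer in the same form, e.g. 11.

The value travels 2 per step and bounces off the walls at 3 and 13.
  step 6: 5 → 3

3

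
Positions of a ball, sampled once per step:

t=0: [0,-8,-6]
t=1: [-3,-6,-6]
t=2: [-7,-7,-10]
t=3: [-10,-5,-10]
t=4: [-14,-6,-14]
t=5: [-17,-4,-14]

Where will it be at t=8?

The moves between consecutive positions are [-3,+2,+0], [-4,-1,-4], [-3,+2,+0], [-4,-1,-4], [-3,+2,+0]; they repeat the 2-cycle [[-3,+2,+0], [-4,-1,-4]].
step 6: apply [-4,-1,-4] → [-21,-5,-18]
step 7: apply [-3,+2,+0] → [-24,-3,-18]
step 8: apply [-4,-1,-4] → [-28,-4,-22]

[-28,-4,-22]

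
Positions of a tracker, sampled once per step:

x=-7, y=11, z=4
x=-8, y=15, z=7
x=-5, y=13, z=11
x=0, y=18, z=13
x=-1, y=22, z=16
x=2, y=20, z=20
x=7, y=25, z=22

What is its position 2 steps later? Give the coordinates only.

x=9, y=27, z=29

Differencing gives (-1, +4, +3), (+3, -2, +4), (+5, +5, +2), (-1, +4, +3), (+3, -2, +4), (+5, +5, +2). This is the pattern (-1, +4, +3), (+3, -2, +4), (+5, +5, +2) repeated.
step 7: apply (-1, +4, +3) → x=6, y=29, z=25
step 8: apply (+3, -2, +4) → x=9, y=27, z=29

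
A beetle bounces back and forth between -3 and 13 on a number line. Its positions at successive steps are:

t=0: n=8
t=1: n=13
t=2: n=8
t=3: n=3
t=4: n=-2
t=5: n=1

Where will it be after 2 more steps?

The value reflects between -3 and 13, moving 5 per step.
  step 6: 1 → 6
  step 7: 6 → 11

n=11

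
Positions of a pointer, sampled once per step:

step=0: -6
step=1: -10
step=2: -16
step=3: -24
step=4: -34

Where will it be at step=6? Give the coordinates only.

-60

Taking differences between consecutive positions: -4, -6, -8, -10. These grow by -2 each step.
step 5: -34 − 12 → -46
step 6: -46 − 14 → -60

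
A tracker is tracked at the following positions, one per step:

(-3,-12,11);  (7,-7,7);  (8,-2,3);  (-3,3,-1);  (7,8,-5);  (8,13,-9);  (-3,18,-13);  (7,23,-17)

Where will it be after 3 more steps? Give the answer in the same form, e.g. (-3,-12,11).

The first coordinate repeats the cycle [-3, 7, 8] with period 3; step 10 mod 3 = 1, giving 7.
The second coordinate changes by +5 each step, so at step 10 it is -12 + 10·(5) = 38.
The third coordinate changes by -4 each step, so at step 10 it is 11 + 10·(-4) = -29.

(7,38,-29)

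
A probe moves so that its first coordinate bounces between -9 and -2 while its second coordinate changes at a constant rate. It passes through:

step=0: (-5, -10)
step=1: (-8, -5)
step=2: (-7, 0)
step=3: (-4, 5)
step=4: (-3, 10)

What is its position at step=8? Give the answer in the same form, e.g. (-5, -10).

The first coordinate travels 3 per step and bounces off the walls at -9 and -2.
  step 5: -3 → -6
  step 6: -6 → -9
  step 7: -9 → -6
  step 8: -6 → -3
The second coordinate changes by +5 each step: at step 8 it is 30.

(-3, 30)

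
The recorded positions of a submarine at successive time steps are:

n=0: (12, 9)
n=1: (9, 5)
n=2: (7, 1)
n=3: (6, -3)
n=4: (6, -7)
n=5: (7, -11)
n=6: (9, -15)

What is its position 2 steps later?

(16, -23)

First differences are (-3, -4), (-2, -4), (-1, -4), (+0, -4), (+1, -4), (+2, -4); their common second difference is (+1, +0) (constant acceleration).
step 7: (9, -15) + (+3, -4) → (12, -19)
step 8: (12, -19) + (+4, -4) → (16, -23)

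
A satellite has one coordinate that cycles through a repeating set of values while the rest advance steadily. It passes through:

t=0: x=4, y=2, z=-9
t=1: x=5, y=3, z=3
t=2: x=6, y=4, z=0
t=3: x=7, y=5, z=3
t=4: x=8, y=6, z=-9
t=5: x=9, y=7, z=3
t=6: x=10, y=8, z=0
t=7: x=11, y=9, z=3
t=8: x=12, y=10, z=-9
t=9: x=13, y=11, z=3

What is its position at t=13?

The x coordinate changes by +1 each step, so at step 13 it is 4 + 13·(1) = 17.
The y coordinate changes by +1 each step, so at step 13 it is 2 + 13·(1) = 15.
The z coordinate repeats the cycle [-9, 3, 0, 3] with period 4; step 13 mod 4 = 1, giving 3.

x=17, y=15, z=3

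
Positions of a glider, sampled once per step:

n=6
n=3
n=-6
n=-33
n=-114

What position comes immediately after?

n=-357

Consecutive displacements -3, -9, -27, -81 scale by a factor of 3 each step.
step 5: -114 − 243 → n=-357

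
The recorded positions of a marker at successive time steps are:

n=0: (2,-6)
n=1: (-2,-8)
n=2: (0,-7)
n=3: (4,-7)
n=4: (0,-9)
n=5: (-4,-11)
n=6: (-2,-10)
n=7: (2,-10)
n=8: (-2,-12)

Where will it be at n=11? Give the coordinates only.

The moves between consecutive positions are (-4,-2), (+2,+1), (+4,+0), (-4,-2), (-4,-2), (+2,+1), (+4,+0), (-4,-2); they repeat the 4-cycle [(-4,-2), (+2,+1), (+4,+0), (-4,-2)].
step 9: apply (-4,-2) → (-6,-14)
step 10: apply (+2,+1) → (-4,-13)
step 11: apply (+4,+0) → (0,-13)

(0,-13)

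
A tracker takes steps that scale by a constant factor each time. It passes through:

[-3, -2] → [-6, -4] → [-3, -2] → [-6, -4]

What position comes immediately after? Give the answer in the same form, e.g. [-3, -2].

[-3, -2]

The jumps are [-3, -2], [+3, +2], [-3, -2] — a geometric progression with ratio -1.
step 4: [-6, -4] + [+3, +2] → [-3, -2]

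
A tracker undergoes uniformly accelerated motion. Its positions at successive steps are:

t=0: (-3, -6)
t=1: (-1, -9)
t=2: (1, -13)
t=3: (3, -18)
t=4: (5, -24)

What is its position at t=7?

Successive displacements: (+2, -3), (+2, -4), (+2, -5), (+2, -6) — each changes by (+0, -1).
step 5: (5, -24) + (+2, -7) → (7, -31)
step 6: (7, -31) + (+2, -8) → (9, -39)
step 7: (9, -39) + (+2, -9) → (11, -48)

(11, -48)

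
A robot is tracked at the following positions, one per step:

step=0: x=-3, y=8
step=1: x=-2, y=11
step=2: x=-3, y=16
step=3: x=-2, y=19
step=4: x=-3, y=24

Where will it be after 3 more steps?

Step-to-step displacements: (+1, +3), (-1, +5), (+1, +3), (-1, +5) — a repeating cycle of length 2.
step 5: apply (+1, +3) → x=-2, y=27
step 6: apply (-1, +5) → x=-3, y=32
step 7: apply (+1, +3) → x=-2, y=35

x=-2, y=35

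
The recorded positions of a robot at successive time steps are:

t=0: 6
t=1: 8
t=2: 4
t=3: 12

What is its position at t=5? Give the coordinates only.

The jumps are +2, -4, +8 — a geometric progression with ratio -2.
step 4: 12 − 16 → -4
step 5: -4 + 32 → 28

28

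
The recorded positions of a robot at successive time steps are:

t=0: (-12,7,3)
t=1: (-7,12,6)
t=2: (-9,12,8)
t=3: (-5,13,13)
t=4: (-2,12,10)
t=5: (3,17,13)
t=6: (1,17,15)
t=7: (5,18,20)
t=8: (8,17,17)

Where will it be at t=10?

Step-to-step displacements: (+5,+5,+3), (-2,+0,+2), (+4,+1,+5), (+3,-1,-3), (+5,+5,+3), (-2,+0,+2), (+4,+1,+5), (+3,-1,-3) — a repeating cycle of length 4.
step 9: apply (+5,+5,+3) → (13,22,20)
step 10: apply (-2,+0,+2) → (11,22,22)

(11,22,22)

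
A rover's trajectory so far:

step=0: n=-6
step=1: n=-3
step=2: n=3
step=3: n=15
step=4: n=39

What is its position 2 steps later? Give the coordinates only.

n=183

Step-to-step displacements: +3, +6, +12, +24; each is 2× the previous.
step 5: 39 + 48 → n=87
step 6: 87 + 96 → n=183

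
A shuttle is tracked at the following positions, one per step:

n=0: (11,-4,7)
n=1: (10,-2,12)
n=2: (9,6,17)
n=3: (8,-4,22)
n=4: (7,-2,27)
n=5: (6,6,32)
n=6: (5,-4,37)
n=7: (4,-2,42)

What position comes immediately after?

(3,6,47)

First: linear, -1 per step → 3 at step 8.
Second: cycles through -4, -2, 6 every 3 steps. Step 8 lands at position 2 of the cycle → 6.
Third: linear, +5 per step → 47 at step 8.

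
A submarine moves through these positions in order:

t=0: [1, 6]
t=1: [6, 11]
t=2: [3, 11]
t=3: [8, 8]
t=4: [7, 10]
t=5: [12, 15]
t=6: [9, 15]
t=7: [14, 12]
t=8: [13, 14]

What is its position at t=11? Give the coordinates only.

[20, 16]

Differencing gives [+5, +5], [-3, +0], [+5, -3], [-1, +2], [+5, +5], [-3, +0], [+5, -3], [-1, +2]. This is the pattern [+5, +5], [-3, +0], [+5, -3], [-1, +2] repeated.
step 9: apply [+5, +5] → [18, 19]
step 10: apply [-3, +0] → [15, 19]
step 11: apply [+5, -3] → [20, 16]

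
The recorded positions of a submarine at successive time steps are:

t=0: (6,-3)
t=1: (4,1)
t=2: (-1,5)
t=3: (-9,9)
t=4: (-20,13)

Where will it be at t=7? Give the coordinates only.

Taking differences between consecutive positions: (-2,+4), (-5,+4), (-8,+4), (-11,+4). These grow by (-3,+0) each step.
step 5: (-20,13) + (-14,+4) → (-34,17)
step 6: (-34,17) + (-17,+4) → (-51,21)
step 7: (-51,21) + (-20,+4) → (-71,25)

(-71,25)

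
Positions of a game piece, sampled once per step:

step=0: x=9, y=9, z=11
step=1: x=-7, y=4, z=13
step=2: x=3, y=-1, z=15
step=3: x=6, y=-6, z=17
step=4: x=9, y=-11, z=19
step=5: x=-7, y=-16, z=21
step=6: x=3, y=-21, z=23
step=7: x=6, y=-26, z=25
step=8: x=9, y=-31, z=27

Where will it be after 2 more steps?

The x coordinate repeats the cycle [9, -7, 3, 6] with period 4; step 10 mod 4 = 2, giving 3.
The y coordinate changes by -5 each step, so at step 10 it is 9 + 10·(-5) = -41.
The z coordinate changes by +2 each step, so at step 10 it is 11 + 10·(2) = 31.

x=3, y=-41, z=31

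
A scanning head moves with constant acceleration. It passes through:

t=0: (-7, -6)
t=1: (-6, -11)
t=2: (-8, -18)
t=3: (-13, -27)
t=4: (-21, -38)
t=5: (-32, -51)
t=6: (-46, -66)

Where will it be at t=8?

(-83, -102)

First differences are (+1, -5), (-2, -7), (-5, -9), (-8, -11), (-11, -13), (-14, -15); their common second difference is (-3, -2) (constant acceleration).
step 7: (-46, -66) + (-17, -17) → (-63, -83)
step 8: (-63, -83) + (-20, -19) → (-83, -102)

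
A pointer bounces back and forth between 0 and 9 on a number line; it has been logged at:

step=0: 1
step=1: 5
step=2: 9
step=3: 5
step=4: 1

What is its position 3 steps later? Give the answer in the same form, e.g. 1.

The value reflects between 0 and 9, moving 4 per step.
  step 5: 1 → 3
  step 6: 3 → 7
  step 7: 7 → 7

7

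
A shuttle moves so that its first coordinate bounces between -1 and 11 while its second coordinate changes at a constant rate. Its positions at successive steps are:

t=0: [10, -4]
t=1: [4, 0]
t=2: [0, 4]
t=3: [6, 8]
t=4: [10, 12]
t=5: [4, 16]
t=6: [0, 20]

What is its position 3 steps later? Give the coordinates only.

[4, 32]

The first coordinate travels 6 per step and bounces off the walls at -1 and 11.
  step 7: 0 → 6
  step 8: 6 → 10
  step 9: 10 → 4
The second coordinate changes by +4 each step: at step 9 it is 32.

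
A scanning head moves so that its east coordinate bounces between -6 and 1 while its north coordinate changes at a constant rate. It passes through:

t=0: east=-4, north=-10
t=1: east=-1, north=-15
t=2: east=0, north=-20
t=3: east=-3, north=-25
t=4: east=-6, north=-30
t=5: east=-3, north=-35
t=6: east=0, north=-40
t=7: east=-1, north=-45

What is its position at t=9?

The east coordinate travels 3 per step and bounces off the walls at -6 and 1.
  step 8: -1 → -4
  step 9: -4 → -5
The north coordinate changes by -5 each step: at step 9 it is -55.

east=-5, north=-55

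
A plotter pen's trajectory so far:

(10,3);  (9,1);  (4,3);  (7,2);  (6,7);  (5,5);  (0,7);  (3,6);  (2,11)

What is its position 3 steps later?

(-1,10)

The moves between consecutive positions are (-1,-2), (-5,+2), (+3,-1), (-1,+5), (-1,-2), (-5,+2), (+3,-1), (-1,+5); they repeat the 4-cycle [(-1,-2), (-5,+2), (+3,-1), (-1,+5)].
step 9: apply (-1,-2) → (1,9)
step 10: apply (-5,+2) → (-4,11)
step 11: apply (+3,-1) → (-1,10)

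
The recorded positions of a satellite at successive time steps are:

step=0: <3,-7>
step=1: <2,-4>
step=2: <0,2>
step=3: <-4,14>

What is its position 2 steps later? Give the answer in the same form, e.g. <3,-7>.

The jumps are <-1,+3>, <-2,+6>, <-4,+12> — a geometric progression with ratio 2.
step 4: <-4,14> + <-8,+24> → <-12,38>
step 5: <-12,38> + <-16,+48> → <-28,86>

<-28,86>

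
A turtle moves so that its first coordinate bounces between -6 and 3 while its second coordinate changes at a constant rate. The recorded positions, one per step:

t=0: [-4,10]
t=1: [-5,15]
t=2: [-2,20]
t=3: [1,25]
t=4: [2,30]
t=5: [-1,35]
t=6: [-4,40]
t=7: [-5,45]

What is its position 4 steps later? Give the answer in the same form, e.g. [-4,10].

[-1,65]

The first coordinate travels 3 per step and bounces off the walls at -6 and 3.
  step 8: -5 → -2
  step 9: -2 → 1
  step 10: 1 → 2
  step 11: 2 → -1
The second coordinate changes by +5 each step: at step 11 it is 65.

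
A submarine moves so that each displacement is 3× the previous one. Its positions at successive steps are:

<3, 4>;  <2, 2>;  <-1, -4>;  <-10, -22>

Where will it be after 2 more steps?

The jumps are <-1, -2>, <-3, -6>, <-9, -18> — a geometric progression with ratio 3.
step 4: <-10, -22> + <-27, -54> → <-37, -76>
step 5: <-37, -76> + <-81, -162> → <-118, -238>

<-118, -238>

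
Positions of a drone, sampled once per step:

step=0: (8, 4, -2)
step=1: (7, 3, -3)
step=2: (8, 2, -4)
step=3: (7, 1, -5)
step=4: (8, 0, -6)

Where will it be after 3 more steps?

First: cycles through 8, 7 every 2 steps. Step 7 lands at position 1 of the cycle → 7.
Second: linear, -1 per step → -3 at step 7.
Third: linear, -1 per step → -9 at step 7.

(7, -3, -9)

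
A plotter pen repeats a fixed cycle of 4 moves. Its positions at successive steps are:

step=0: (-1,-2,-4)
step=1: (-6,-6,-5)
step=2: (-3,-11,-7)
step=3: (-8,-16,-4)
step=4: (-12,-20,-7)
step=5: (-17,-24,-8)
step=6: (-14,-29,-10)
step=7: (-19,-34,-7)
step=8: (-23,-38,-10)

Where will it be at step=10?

Differencing gives (-5,-4,-1), (+3,-5,-2), (-5,-5,+3), (-4,-4,-3), (-5,-4,-1), (+3,-5,-2), (-5,-5,+3), (-4,-4,-3). This is the pattern (-5,-4,-1), (+3,-5,-2), (-5,-5,+3), (-4,-4,-3) repeated.
step 9: apply (-5,-4,-1) → (-28,-42,-11)
step 10: apply (+3,-5,-2) → (-25,-47,-13)

(-25,-47,-13)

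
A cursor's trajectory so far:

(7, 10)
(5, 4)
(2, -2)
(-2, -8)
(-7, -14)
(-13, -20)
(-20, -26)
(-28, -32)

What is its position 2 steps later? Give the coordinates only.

Taking differences between consecutive positions: (-2, -6), (-3, -6), (-4, -6), (-5, -6), (-6, -6), (-7, -6), (-8, -6). These grow by (-1, +0) each step.
step 8: (-28, -32) + (-9, -6) → (-37, -38)
step 9: (-37, -38) + (-10, -6) → (-47, -44)

(-47, -44)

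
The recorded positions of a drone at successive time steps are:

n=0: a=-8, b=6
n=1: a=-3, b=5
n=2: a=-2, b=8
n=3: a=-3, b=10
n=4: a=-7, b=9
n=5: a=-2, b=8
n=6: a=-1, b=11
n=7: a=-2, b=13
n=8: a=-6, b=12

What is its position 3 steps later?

The moves between consecutive positions are (+5, -1), (+1, +3), (-1, +2), (-4, -1), (+5, -1), (+1, +3), (-1, +2), (-4, -1); they repeat the 4-cycle [(+5, -1), (+1, +3), (-1, +2), (-4, -1)].
step 9: apply (+5, -1) → a=-1, b=11
step 10: apply (+1, +3) → a=0, b=14
step 11: apply (-1, +2) → a=-1, b=16

a=-1, b=16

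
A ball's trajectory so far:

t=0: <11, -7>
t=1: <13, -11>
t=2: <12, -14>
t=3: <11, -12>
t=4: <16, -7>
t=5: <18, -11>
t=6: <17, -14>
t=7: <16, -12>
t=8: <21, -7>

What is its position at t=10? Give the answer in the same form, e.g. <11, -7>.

<22, -14>

The moves between consecutive positions are <+2, -4>, <-1, -3>, <-1, +2>, <+5, +5>, <+2, -4>, <-1, -3>, <-1, +2>, <+5, +5>; they repeat the 4-cycle [<+2, -4>, <-1, -3>, <-1, +2>, <+5, +5>].
step 9: apply <+2, -4> → <23, -11>
step 10: apply <-1, -3> → <22, -14>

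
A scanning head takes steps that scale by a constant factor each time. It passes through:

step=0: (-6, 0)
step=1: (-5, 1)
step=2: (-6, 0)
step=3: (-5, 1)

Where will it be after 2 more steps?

Step-to-step displacements: (+1, +1), (-1, -1), (+1, +1); each is -1× the previous.
step 4: (-5, 1) + (-1, -1) → (-6, 0)
step 5: (-6, 0) + (+1, +1) → (-5, 1)

(-5, 1)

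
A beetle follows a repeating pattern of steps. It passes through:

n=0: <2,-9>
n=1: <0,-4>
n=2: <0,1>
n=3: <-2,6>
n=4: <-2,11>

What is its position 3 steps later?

<-6,26>

Differencing gives <-2,+5>, <+0,+5>, <-2,+5>, <+0,+5>. This is the pattern <-2,+5>, <+0,+5> repeated.
step 5: apply <-2,+5> → <-4,16>
step 6: apply <+0,+5> → <-4,21>
step 7: apply <-2,+5> → <-6,26>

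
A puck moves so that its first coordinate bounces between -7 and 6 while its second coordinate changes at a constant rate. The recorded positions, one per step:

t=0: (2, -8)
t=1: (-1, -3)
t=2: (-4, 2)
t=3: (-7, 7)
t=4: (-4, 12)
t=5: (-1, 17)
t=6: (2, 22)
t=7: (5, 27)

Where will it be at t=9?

The first coordinate reflects between -7 and 6, moving 3 per step.
  step 8: 5 → 4
  step 9: 4 → 1
The second coordinate changes by +5 each step: at step 9 it is 37.

(1, 37)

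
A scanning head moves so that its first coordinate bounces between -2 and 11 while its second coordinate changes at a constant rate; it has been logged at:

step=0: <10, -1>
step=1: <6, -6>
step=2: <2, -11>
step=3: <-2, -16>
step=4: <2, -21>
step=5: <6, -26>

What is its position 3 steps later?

<4, -41>

The first coordinate travels 4 per step and bounces off the walls at -2 and 11.
  step 6: 6 → 10
  step 7: 10 → 8
  step 8: 8 → 4
The second coordinate changes by -5 each step: at step 8 it is -41.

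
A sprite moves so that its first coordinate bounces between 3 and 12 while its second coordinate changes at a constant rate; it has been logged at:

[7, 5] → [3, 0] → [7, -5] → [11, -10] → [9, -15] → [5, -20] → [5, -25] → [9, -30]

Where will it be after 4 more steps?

The first coordinate reflects between 3 and 12, moving 4 per step.
  step 8: 9 → 11
  step 9: 11 → 7
  step 10: 7 → 3
  step 11: 3 → 7
The second coordinate changes by -5 each step: at step 11 it is -50.

[7, -50]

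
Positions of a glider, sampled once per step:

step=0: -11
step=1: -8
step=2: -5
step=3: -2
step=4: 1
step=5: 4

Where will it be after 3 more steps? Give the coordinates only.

13

Each step adds +3 to the position.
step 6: 4 + 3 → 7
step 7: 7 + 3 → 10
step 8: 10 + 3 → 13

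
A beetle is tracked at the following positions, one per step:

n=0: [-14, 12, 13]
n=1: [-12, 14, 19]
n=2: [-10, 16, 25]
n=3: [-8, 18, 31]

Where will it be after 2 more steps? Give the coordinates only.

[-4, 22, 43]

The position changes by [+2, +2, +6] every step.
step 4: [-8, 18, 31] + [+2, +2, +6] → [-6, 20, 37]
step 5: [-6, 20, 37] + [+2, +2, +6] → [-4, 22, 43]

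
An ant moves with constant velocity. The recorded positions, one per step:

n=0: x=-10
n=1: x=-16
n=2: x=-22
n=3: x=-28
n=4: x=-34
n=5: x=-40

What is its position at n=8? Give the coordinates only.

x=-58

Constant displacement of -6 per step.
step 6: -40 − 6 → x=-46
step 7: -46 − 6 → x=-52
step 8: -52 − 6 → x=-58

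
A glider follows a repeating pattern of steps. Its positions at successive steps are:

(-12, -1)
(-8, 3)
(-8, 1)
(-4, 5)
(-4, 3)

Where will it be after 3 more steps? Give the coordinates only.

Step-to-step displacements: (+4, +4), (+0, -2), (+4, +4), (+0, -2) — a repeating cycle of length 2.
step 5: apply (+4, +4) → (0, 7)
step 6: apply (+0, -2) → (0, 5)
step 7: apply (+4, +4) → (4, 9)

(4, 9)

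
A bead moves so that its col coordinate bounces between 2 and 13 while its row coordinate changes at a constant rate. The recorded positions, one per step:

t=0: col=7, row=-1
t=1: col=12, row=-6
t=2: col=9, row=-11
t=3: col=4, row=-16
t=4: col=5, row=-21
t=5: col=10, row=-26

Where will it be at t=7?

col=6, row=-36

The col coordinate reflects between 2 and 13, moving 5 per step.
  step 6: 10 → 11
  step 7: 11 → 6
The row coordinate changes by -5 each step: at step 7 it is -36.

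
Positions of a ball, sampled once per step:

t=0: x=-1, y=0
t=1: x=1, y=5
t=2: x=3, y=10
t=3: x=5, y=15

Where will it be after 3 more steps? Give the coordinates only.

x=11, y=30

The position changes by (+2, +5) every step.
step 4: x=5, y=15 + (+2, +5) → x=7, y=20
step 5: x=7, y=20 + (+2, +5) → x=9, y=25
step 6: x=9, y=25 + (+2, +5) → x=11, y=30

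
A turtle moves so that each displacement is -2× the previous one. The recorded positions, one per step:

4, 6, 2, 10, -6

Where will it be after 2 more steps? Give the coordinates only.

The jumps are +2, -4, +8, -16 — a geometric progression with ratio -2.
step 5: -6 + 32 → 26
step 6: 26 − 64 → -38

-38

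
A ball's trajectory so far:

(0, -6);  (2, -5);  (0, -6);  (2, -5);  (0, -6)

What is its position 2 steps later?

(0, -6)

The jumps are (+2, +1), (-2, -1), (+2, +1), (-2, -1) — a geometric progression with ratio -1.
step 5: (0, -6) + (+2, +1) → (2, -5)
step 6: (2, -5) + (-2, -1) → (0, -6)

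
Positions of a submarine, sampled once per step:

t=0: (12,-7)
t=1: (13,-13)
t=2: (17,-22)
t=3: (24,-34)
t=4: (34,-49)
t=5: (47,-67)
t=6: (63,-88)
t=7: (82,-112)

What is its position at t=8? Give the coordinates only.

(104,-139)

Successive displacements: (+1,-6), (+4,-9), (+7,-12), (+10,-15), (+13,-18), (+16,-21), (+19,-24) — each changes by (+3,-3).
step 8: (82,-112) + (+22,-27) → (104,-139)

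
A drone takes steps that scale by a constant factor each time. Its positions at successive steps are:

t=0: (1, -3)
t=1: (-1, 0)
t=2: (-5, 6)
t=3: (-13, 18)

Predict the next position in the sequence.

Step-to-step displacements: (-2, +3), (-4, +6), (-8, +12); each is 2× the previous.
step 4: (-13, 18) + (-16, +24) → (-29, 42)

(-29, 42)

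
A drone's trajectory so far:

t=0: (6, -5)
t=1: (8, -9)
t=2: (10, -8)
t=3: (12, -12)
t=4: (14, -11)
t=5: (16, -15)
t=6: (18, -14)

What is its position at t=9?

(24, -21)

Step-to-step displacements: (+2, -4), (+2, +1), (+2, -4), (+2, +1), (+2, -4), (+2, +1) — a repeating cycle of length 2.
step 7: apply (+2, -4) → (20, -18)
step 8: apply (+2, +1) → (22, -17)
step 9: apply (+2, -4) → (24, -21)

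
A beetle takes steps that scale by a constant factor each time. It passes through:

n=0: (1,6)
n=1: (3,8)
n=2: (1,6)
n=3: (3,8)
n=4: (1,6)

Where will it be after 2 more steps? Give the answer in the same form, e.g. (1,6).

The jumps are (+2,+2), (-2,-2), (+2,+2), (-2,-2) — a geometric progression with ratio -1.
step 5: (1,6) + (+2,+2) → (3,8)
step 6: (3,8) + (-2,-2) → (1,6)

(1,6)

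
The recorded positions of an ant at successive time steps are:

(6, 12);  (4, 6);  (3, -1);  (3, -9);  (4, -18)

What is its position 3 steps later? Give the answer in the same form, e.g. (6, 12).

(13, -51)

First differences are (-2, -6), (-1, -7), (+0, -8), (+1, -9); their common second difference is (+1, -1) (constant acceleration).
step 5: (4, -18) + (+2, -10) → (6, -28)
step 6: (6, -28) + (+3, -11) → (9, -39)
step 7: (9, -39) + (+4, -12) → (13, -51)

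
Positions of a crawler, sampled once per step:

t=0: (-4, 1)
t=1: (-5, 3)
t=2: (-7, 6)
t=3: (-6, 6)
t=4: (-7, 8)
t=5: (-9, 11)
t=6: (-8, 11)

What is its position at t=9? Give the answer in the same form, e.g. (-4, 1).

Differencing gives (-1, +2), (-2, +3), (+1, +0), (-1, +2), (-2, +3), (+1, +0). This is the pattern (-1, +2), (-2, +3), (+1, +0) repeated.
step 7: apply (-1, +2) → (-9, 13)
step 8: apply (-2, +3) → (-11, 16)
step 9: apply (+1, +0) → (-10, 16)

(-10, 16)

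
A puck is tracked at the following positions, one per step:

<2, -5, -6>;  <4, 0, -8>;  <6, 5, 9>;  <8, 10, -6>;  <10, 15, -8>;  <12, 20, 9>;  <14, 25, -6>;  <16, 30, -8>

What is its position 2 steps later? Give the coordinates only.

<20, 40, -6>

The first coordinate changes by +2 each step, so at step 9 it is 2 + 9·(2) = 20.
The second coordinate changes by +5 each step, so at step 9 it is -5 + 9·(5) = 40.
The third coordinate repeats the cycle [-6, -8, 9] with period 3; step 9 mod 3 = 0, giving -6.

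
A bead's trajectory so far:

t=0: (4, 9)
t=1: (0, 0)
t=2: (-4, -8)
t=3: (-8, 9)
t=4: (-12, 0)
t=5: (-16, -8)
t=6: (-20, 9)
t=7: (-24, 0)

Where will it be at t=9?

(-32, 9)

The first coordinate changes by -4 each step, so at step 9 it is 4 + 9·(-4) = -32.
The second coordinate repeats the cycle [9, 0, -8] with period 3; step 9 mod 3 = 0, giving 9.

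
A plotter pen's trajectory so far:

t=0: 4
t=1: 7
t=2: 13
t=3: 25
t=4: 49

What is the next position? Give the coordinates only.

97

Consecutive displacements +3, +6, +12, +24 scale by a factor of 2 each step.
step 5: 49 + 48 → 97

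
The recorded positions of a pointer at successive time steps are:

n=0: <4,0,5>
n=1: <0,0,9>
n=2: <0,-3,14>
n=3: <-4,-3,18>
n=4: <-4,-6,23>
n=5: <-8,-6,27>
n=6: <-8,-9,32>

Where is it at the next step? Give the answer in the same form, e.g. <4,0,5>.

<-12,-9,36>

Step-to-step displacements: <-4,+0,+4>, <+0,-3,+5>, <-4,+0,+4>, <+0,-3,+5>, <-4,+0,+4>, <+0,-3,+5> — a repeating cycle of length 2.
step 7: apply <-4,+0,+4> → <-12,-9,36>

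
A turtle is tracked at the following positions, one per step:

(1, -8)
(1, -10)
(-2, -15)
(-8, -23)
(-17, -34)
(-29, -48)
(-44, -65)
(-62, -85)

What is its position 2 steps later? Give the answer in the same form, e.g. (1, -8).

(-107, -134)

Successive displacements: (+0, -2), (-3, -5), (-6, -8), (-9, -11), (-12, -14), (-15, -17), (-18, -20) — each changes by (-3, -3).
step 8: (-62, -85) + (-21, -23) → (-83, -108)
step 9: (-83, -108) + (-24, -26) → (-107, -134)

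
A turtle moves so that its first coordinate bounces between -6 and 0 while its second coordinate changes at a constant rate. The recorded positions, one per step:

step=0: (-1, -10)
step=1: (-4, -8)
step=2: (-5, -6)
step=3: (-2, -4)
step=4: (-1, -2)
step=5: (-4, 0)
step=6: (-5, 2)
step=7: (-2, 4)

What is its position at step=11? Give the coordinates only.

(-2, 12)

The first coordinate reflects between -6 and 0, moving 3 per step.
  step 8: -2 → -1
  step 9: -1 → -4
  step 10: -4 → -5
  step 11: -5 → -2
The second coordinate changes by +2 each step: at step 11 it is 12.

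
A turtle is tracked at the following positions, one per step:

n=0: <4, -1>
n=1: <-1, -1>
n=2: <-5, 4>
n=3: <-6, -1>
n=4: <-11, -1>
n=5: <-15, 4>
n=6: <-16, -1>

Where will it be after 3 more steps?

<-26, -1>

Differencing gives <-5, +0>, <-4, +5>, <-1, -5>, <-5, +0>, <-4, +5>, <-1, -5>. This is the pattern <-5, +0>, <-4, +5>, <-1, -5> repeated.
step 7: apply <-5, +0> → <-21, -1>
step 8: apply <-4, +5> → <-25, 4>
step 9: apply <-1, -5> → <-26, -1>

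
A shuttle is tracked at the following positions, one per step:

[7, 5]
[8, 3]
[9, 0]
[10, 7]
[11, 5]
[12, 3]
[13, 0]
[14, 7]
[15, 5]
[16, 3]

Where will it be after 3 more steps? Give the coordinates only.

[19, 5]

The first coordinate changes by +1 each step, so at step 12 it is 7 + 12·(1) = 19.
The second coordinate repeats the cycle [5, 3, 0, 7] with period 4; step 12 mod 4 = 0, giving 5.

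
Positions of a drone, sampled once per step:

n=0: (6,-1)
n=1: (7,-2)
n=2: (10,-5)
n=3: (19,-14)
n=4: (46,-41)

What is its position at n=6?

(370,-365)

Consecutive displacements (+1,-1), (+3,-3), (+9,-9), (+27,-27) scale by a factor of 3 each step.
step 5: (46,-41) + (+81,-81) → (127,-122)
step 6: (127,-122) + (+243,-243) → (370,-365)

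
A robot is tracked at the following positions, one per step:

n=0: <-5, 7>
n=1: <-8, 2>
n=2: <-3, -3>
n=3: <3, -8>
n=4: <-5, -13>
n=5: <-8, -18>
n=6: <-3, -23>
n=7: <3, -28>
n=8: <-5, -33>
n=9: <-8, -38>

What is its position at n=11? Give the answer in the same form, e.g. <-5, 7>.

First: cycles through -5, -8, -3, 3 every 4 steps. Step 11 lands at position 3 of the cycle → 3.
Second: linear, -5 per step → -48 at step 11.

<3, -48>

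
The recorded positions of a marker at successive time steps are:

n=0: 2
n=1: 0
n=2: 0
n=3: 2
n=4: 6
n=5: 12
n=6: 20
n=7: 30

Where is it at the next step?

First differences are -2, +0, +2, +4, +6, +8, +10; their common second difference is +2 (constant acceleration).
step 8: 30 + 12 → 42

42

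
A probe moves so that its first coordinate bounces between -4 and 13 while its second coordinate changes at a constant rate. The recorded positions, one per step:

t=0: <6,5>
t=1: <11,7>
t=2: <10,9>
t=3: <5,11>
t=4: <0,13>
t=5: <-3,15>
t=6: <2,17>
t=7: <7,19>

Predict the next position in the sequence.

The first coordinate travels 5 per step and bounces off the walls at -4 and 13.
  step 8: 7 → 12
The second coordinate changes by +2 each step: at step 8 it is 21.

<12,21>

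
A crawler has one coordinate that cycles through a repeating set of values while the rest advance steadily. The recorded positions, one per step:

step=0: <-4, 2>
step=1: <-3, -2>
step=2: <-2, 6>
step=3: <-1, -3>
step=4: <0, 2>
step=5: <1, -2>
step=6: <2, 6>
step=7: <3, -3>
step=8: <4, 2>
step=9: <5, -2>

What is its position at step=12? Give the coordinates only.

<8, 2>

First: linear, +1 per step → 8 at step 12.
Second: cycles through 2, -2, 6, -3 every 4 steps. Step 12 lands at position 0 of the cycle → 2.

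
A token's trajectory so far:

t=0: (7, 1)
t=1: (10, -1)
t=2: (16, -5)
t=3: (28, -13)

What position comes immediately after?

Consecutive displacements (+3, -2), (+6, -4), (+12, -8) scale by a factor of 2 each step.
step 4: (28, -13) + (+24, -16) → (52, -29)

(52, -29)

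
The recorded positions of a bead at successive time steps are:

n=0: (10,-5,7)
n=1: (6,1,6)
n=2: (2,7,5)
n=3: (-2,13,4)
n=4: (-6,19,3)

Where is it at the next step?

(-10,25,2)

Each step adds (-4,+6,-1) to the position.
step 5: (-6,19,3) + (-4,+6,-1) → (-10,25,2)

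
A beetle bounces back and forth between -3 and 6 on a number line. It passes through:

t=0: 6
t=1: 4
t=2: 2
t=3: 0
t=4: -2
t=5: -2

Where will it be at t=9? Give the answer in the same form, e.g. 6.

The value reflects between -3 and 6, moving 2 per step.
  step 6: -2 → 0
  step 7: 0 → 2
  step 8: 2 → 4
  step 9: 4 → 6

6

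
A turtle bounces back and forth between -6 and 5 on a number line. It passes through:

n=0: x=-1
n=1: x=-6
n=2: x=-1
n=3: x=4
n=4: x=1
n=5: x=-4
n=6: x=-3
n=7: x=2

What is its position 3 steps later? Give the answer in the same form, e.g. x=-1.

The value reflects between -6 and 5, moving 5 per step.
  step 8: 2 → 3
  step 9: 3 → -2
  step 10: -2 → -5

x=-5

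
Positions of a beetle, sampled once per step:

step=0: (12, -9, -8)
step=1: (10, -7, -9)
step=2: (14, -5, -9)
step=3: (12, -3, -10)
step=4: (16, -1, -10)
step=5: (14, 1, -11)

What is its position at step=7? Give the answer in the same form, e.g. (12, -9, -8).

(16, 5, -12)

Step-to-step displacements: (-2, +2, -1), (+4, +2, +0), (-2, +2, -1), (+4, +2, +0), (-2, +2, -1) — a repeating cycle of length 2.
step 6: apply (+4, +2, +0) → (18, 3, -11)
step 7: apply (-2, +2, -1) → (16, 5, -12)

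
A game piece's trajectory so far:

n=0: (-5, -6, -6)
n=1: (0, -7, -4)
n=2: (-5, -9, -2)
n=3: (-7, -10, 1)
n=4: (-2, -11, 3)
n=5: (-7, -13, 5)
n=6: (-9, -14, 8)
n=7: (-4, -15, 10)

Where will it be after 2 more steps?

Step-to-step displacements: (+5, -1, +2), (-5, -2, +2), (-2, -1, +3), (+5, -1, +2), (-5, -2, +2), (-2, -1, +3), (+5, -1, +2) — a repeating cycle of length 3.
step 8: apply (-5, -2, +2) → (-9, -17, 12)
step 9: apply (-2, -1, +3) → (-11, -18, 15)

(-11, -18, 15)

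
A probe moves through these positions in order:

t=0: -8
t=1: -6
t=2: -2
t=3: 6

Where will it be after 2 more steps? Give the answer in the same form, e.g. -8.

Step-to-step displacements: +2, +4, +8; each is 2× the previous.
step 4: 6 + 16 → 22
step 5: 22 + 32 → 54

54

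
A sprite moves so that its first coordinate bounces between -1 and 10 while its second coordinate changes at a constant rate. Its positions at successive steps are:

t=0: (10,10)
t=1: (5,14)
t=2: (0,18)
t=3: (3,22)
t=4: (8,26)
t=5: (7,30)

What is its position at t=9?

The first coordinate travels 5 per step and bounces off the walls at -1 and 10.
  step 6: 7 → 2
  step 7: 2 → 1
  step 8: 1 → 6
  step 9: 6 → 9
The second coordinate changes by +4 each step: at step 9 it is 46.

(9,46)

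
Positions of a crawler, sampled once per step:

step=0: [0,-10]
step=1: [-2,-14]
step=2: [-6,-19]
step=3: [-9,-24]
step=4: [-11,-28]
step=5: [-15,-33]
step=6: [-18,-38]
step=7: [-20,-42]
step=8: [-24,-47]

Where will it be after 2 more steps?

[-29,-56]

Step-to-step displacements: [-2,-4], [-4,-5], [-3,-5], [-2,-4], [-4,-5], [-3,-5], [-2,-4], [-4,-5] — a repeating cycle of length 3.
step 9: apply [-3,-5] → [-27,-52]
step 10: apply [-2,-4] → [-29,-56]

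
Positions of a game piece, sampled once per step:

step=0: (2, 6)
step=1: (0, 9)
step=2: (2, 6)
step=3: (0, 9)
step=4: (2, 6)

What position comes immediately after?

Step-to-step displacements: (-2, +3), (+2, -3), (-2, +3), (+2, -3); each is -1× the previous.
step 5: (2, 6) + (-2, +3) → (0, 9)

(0, 9)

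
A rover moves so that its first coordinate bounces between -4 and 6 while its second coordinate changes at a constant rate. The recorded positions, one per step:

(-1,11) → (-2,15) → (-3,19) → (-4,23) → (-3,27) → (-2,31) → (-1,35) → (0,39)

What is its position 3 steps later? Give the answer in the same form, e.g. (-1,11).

The first coordinate reflects between -4 and 6, moving 1 per step.
  step 8: 0 → 1
  step 9: 1 → 2
  step 10: 2 → 3
The second coordinate changes by +4 each step: at step 10 it is 51.

(3,51)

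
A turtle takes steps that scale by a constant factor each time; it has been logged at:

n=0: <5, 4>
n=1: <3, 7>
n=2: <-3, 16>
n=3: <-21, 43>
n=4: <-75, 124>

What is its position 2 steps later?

<-723, 1096>

Consecutive displacements <-2, +3>, <-6, +9>, <-18, +27>, <-54, +81> scale by a factor of 3 each step.
step 5: <-75, 124> + <-162, +243> → <-237, 367>
step 6: <-237, 367> + <-486, +729> → <-723, 1096>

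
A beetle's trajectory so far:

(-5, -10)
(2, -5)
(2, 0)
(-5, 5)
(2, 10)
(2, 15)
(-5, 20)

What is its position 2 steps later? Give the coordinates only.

(2, 30)

The first coordinate repeats the cycle [-5, 2, 2] with period 3; step 8 mod 3 = 2, giving 2.
The second coordinate changes by +5 each step, so at step 8 it is -10 + 8·(5) = 30.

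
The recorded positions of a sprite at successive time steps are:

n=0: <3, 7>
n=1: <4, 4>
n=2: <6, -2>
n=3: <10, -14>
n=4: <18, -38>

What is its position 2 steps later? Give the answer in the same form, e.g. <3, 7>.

Step-to-step displacements: <+1, -3>, <+2, -6>, <+4, -12>, <+8, -24>; each is 2× the previous.
step 5: <18, -38> + <+16, -48> → <34, -86>
step 6: <34, -86> + <+32, -96> → <66, -182>

<66, -182>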